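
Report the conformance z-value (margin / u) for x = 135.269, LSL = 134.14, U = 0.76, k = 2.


u = U / k = 0.76 / 2 = 0.38
margin = |LSL - x| = |134.14 - 135.269| = 1.129
z = margin / u = 1.129 / 0.38
z = 2.9711

2.9711


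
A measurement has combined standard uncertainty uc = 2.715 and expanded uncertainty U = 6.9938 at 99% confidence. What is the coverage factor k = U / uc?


k = U / uc
k = 6.9938 / 2.715
k = 2.576

2.576


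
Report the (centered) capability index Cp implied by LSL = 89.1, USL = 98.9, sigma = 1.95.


Cp = (USL - LSL) / (6 * sigma)
= (98.9 - 89.1) / (6 * 1.95)
= 9.8000 / 11.7000
= 0.8376

0.8376


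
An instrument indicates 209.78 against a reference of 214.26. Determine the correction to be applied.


Correction = standard - reading
= 214.26 - 209.78
= 4.4800

4.4800


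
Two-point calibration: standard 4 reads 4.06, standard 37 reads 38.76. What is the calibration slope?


slope = (y2 - y1) / (x2 - x1)
= (38.76 - 4.06) / (37 - 4)
= 34.7000 / 33
= 1.0515

1.0515


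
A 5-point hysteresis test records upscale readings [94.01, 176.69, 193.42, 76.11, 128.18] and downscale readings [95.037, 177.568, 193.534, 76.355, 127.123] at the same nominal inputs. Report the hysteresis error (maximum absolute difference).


|94.01 - 95.037| = 1.0270
|176.69 - 177.568| = 0.8780
|193.42 - 193.534| = 0.1140
|76.11 - 76.355| = 0.2450
|128.18 - 127.123| = 1.0570
hysteresis = max(diffs) = 1.0570

1.0570


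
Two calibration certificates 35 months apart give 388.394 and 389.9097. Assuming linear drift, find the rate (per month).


rate = (v2 - v1) / months
= (389.9097 - 388.394) / 35
= 1.5157 / 35
= 0.0433

0.0433


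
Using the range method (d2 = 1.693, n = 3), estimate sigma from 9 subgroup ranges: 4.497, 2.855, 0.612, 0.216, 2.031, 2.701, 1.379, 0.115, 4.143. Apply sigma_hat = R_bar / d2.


R_bar = (4.497 + 2.855 + 0.612 + 0.216 + 2.031 + 2.701 + 1.379 + 0.115 + 4.143) / 9
R_bar = 18.549 / 9 = 2.061
sigma_hat = R_bar / d2 = 2.061 / 1.693 = 1.2174

1.2174


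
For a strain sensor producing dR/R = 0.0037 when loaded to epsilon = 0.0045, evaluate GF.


GF = (dR/R) / epsilon
= 0.0037 / 0.0045
= 0.8222

0.8222


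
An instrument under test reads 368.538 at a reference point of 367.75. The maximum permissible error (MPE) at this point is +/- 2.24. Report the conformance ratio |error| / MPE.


e = indication - reference = 368.538 - 367.75 = 0.7880
|e| = 0.7880
ratio = |e| / MPE = 0.7880 / 2.24
ratio = 0.3518

0.3518


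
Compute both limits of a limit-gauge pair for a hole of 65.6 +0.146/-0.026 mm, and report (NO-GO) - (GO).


GO = nominal - lower_tol (smallest hole = maximum material condition)
GO = 65.6 - 0.026 = 65.574
NO-GO = nominal + upper_tol (largest hole = least material condition)
NO-GO = 65.6 + 0.146 = 65.746
spread = NO-GO - GO = 65.746 - 65.574 = 0.1720

0.1720


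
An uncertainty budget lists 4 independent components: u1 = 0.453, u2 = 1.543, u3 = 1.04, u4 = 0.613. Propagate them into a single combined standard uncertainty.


uc = sqrt(0.453^2 + 1.543^2 + 1.04^2 + 0.613^2)
uc = sqrt(4.043427)
uc = 2.0108

2.0108


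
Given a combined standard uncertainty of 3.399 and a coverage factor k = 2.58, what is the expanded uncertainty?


U = k * uc
U = 2.58 * 3.399
U = 8.7694

8.7694


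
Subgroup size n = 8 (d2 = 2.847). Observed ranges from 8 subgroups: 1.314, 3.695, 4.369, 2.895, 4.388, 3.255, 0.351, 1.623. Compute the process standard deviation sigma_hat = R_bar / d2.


R_bar = (1.314 + 3.695 + 4.369 + 2.895 + 4.388 + 3.255 + 0.351 + 1.623) / 8
R_bar = 21.89 / 8 = 2.73625
sigma_hat = R_bar / d2 = 2.73625 / 2.847 = 0.9611

0.9611


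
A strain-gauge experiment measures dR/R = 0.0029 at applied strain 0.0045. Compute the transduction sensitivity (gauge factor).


GF = (dR/R) / epsilon
= 0.0029 / 0.0045
= 0.6444

0.6444


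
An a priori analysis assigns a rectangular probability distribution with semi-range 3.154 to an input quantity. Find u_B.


u_B = half_width / sqrt(3)
u_B = 3.154 / 1.7320508
u_B = 1.8210

1.8210


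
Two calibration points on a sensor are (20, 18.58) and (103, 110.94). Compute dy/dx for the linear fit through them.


slope = (y2 - y1) / (x2 - x1)
= (110.94 - 18.58) / (103 - 20)
= 92.3600 / 83
= 1.1128

1.1128


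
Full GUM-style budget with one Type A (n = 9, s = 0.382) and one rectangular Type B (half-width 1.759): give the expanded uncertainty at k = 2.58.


u_A = s / sqrt(n) = 0.382 / sqrt(9) = 0.12733333
u_B = half_width / sqrt(3) = 1.759 / sqrt(3) = 1.0155591
uc = sqrt(u_A^2 + u_B^2) = sqrt(0.12733333^2 + 1.0155591^2) = 1.0235107
U = k * uc = 2.58 * 1.0235107
U = 2.6407

2.6407


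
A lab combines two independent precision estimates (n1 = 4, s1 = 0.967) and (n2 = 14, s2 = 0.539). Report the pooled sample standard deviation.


s_p = sqrt(((n1-1)*s1^2 + (n2-1)*s2^2) / (n1+n2-2))
numerator = (4-1)*0.967^2 + (14-1)*0.539^2 = 2.805267 + 3.776773 = 6.58204
denominator = 4 + 14 - 2 = 16
s_p^2 = 6.58204 / 16 = 0.4113775
s_p = sqrt(0.4113775) = 0.6414

0.6414


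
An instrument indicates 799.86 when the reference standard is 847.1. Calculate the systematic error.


Systematic error = measured - true
= 799.86 - 847.1
= -47.2400

-47.2400


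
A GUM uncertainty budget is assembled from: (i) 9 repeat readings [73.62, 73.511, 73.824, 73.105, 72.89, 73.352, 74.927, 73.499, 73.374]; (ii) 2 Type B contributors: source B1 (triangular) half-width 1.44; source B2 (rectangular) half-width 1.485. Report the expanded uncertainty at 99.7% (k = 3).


mean = (73.62 + 73.511 + 73.824 + 73.105 + 72.89 + 73.352 + 74.927 + 73.499 + 73.374) / 9 = 73.56688889
s = sqrt(sum((x - mean)^2)/(n-1)) = 0.57895001
u_A = s / sqrt(n) = 0.57895001 / sqrt(9) = 0.19298334
u_B1 = 1.44 / sqrt(6) = 0.58787754
u_B2 = 1.485 / sqrt(3) = 0.85736515
uc = sqrt(0.19298334^2 + 0.58787754^2 + 0.85736515^2) = 1.0573162
U = k * uc = 3 * 1.0573162
U = 3.1719

3.1719


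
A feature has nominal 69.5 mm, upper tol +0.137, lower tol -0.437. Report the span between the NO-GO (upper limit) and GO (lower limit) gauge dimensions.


GO = nominal - lower_tol (smallest hole = maximum material condition)
GO = 69.5 - 0.437 = 69.063
NO-GO = nominal + upper_tol (largest hole = least material condition)
NO-GO = 69.5 + 0.137 = 69.637
spread = NO-GO - GO = 69.637 - 69.063 = 0.5740

0.5740


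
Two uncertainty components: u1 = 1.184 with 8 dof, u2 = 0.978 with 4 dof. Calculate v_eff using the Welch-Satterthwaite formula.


uc = sqrt(u1^2 + u2^2) = sqrt(1.184^2 + 0.978^2) = 1.5356888
v_eff = uc^4 / (u1^4/v1 + u2^4/v2)
= 1.5356888^4 / (1.184^4/8 + 0.978^4/4)
= 5.561768 / 0.47436544
v_eff = 11.7246

11.7246


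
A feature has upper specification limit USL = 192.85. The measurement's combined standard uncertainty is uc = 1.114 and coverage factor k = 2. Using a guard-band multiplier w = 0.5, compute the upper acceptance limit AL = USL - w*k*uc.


U = k * uc = 2 * 1.114 = 2.228
guard band g = w * U = 0.5 * 2.228 = 1.114
AL = USL - g = 192.85 - 1.114
AL = 191.7360

191.7360


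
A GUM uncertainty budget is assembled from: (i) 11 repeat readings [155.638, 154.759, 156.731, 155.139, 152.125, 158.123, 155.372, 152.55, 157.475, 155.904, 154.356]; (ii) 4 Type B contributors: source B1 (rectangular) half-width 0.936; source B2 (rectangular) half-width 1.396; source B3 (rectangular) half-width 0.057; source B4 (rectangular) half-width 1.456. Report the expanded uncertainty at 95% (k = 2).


mean = (155.638 + 154.759 + 156.731 + 155.139 + 152.125 + 158.123 + 155.372 + 152.55 + 157.475 + 155.904 + 154.356) / 11 = 155.2883636
s = sqrt(sum((x - mean)^2)/(n-1)) = 1.8461672
u_A = s / sqrt(n) = 1.8461672 / sqrt(11) = 0.55664035
u_B1 = 0.936 / sqrt(3) = 0.54039985
u_B2 = 1.396 / sqrt(3) = 0.80598098
u_B3 = 0.057 / sqrt(3) = 0.032908965
u_B4 = 1.456 / sqrt(3) = 0.84062199
uc = sqrt(0.55664035^2 + 0.54039985^2 + 0.80598098^2 + 0.032908965^2 + 0.84062199^2) = 1.3997193
U = k * uc = 2 * 1.3997193
U = 2.7994

2.7994


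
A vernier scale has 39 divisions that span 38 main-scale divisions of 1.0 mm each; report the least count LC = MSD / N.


LC = MSD / n_div
= 1.0 / 39
= 0.0256

0.0256


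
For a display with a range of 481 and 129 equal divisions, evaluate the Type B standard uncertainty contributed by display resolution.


resolution = range / divisions
resolution = 481 / 129 = 3.7286822
u_res = resolution / (2*sqrt(3))
u_res = 3.7286822 / 3.4641016
u_res = 1.0764

1.0764


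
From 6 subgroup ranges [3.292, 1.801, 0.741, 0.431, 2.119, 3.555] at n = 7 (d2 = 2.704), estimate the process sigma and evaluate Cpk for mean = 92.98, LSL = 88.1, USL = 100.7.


R_bar = (3.292 + 1.801 + 0.741 + 0.431 + 2.119 + 3.555) / 6 = 1.9898333
sigma = R_bar / d2 = 1.9898333 / 2.704 = 0.7358851
Cp = (USL - LSL)/(6*sigma) = (100.7 - 88.1)/(6*0.7358851) = 2.8537
Cpu = (100.7 - 92.98)/(3*0.7358851) = 3.4969
Cpl = (92.98 - 88.1)/(3*0.7358851) = 2.2105
Cpk = min(Cpu, Cpl) = 2.2105

2.2105


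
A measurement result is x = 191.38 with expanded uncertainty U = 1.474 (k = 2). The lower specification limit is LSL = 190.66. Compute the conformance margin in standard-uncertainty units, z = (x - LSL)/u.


u = U / k = 1.474 / 2 = 0.737
margin = |LSL - x| = |190.66 - 191.38| = 0.72
z = margin / u = 0.72 / 0.737
z = 0.9769

0.9769


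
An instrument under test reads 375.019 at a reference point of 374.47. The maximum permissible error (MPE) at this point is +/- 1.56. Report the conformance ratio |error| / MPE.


e = indication - reference = 375.019 - 374.47 = 0.5490
|e| = 0.5490
ratio = |e| / MPE = 0.5490 / 1.56
ratio = 0.3519

0.3519


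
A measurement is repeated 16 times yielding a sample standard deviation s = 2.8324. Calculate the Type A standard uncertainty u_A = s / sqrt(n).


u_A = s / sqrt(n)
u_A = 2.8324 / sqrt(16)
u_A = 2.8324 / 4
u_A = 0.7081

0.7081


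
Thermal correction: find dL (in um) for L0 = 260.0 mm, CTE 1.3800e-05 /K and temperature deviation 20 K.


dL = L * alpha * dT
= 260.0 * 1.3800e-05 * 20
= 0.0717600 mm
dL_um = 0.0717600 * 1000 = 71.7600 um

71.7600


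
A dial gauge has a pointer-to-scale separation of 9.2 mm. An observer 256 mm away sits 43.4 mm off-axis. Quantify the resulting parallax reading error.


error = h * offset / d
= 9.2 * 43.4 / 256
= 1.5597

1.5597


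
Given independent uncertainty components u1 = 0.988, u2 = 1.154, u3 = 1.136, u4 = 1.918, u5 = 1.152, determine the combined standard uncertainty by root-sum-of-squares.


uc = sqrt(0.988^2 + 1.154^2 + 1.136^2 + 1.918^2 + 1.152^2)
uc = sqrt(8.604184)
uc = 2.9333

2.9333


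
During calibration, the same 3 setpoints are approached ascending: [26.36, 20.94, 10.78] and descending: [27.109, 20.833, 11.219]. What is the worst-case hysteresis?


|26.36 - 27.109| = 0.7490
|20.94 - 20.833| = 0.1070
|10.78 - 11.219| = 0.4390
hysteresis = max(diffs) = 0.7490

0.7490


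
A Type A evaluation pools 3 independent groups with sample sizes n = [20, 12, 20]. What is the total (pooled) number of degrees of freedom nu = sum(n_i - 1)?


nu = sum_i (n_i - 1)
nu = ((20 - 1) + (12 - 1) + (20 - 1))
nu = 19 + 11 + 19
nu = 49

49


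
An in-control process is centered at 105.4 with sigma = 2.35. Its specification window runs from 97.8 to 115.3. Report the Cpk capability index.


Cpu = (USL - mean) / (3*sigma) = (115.3 - 105.4) / (3*2.35) = 1.4043
Cpl = (mean - LSL) / (3*sigma) = (105.4 - 97.8) / (3*2.35) = 1.0780
Cpk = min(Cpu, Cpl) = 1.0780

1.0780


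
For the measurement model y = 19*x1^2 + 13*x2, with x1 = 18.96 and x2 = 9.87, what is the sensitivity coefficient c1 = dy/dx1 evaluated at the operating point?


y = 19*x1^2 + 13*x2
dy/dx1 = 2*19*x1
Evaluate at x1 = 18.96: c1 = 38 * 18.96
c1 = 720.4800

720.4800


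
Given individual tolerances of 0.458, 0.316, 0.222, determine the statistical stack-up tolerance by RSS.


RSS = sqrt(0.458^2 + 0.316^2 + 0.222^2)
= sqrt(0.358904)
= 0.5991

0.5991


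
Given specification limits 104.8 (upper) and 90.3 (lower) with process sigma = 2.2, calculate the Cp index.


Cp = (USL - LSL) / (6 * sigma)
= (104.8 - 90.3) / (6 * 2.2)
= 14.5000 / 13.2000
= 1.0985

1.0985


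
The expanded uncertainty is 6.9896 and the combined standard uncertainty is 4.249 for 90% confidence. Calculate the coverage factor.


k = U / uc
k = 6.9896 / 4.249
k = 1.645

1.645


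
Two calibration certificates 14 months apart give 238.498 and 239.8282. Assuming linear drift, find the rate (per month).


rate = (v2 - v1) / months
= (239.8282 - 238.498) / 14
= 1.3302 / 14
= 0.0950

0.0950


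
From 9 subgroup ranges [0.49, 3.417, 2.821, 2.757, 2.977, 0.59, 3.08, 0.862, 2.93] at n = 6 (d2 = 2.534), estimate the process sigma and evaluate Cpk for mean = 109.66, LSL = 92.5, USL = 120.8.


R_bar = (0.49 + 3.417 + 2.821 + 2.757 + 2.977 + 0.59 + 3.08 + 0.862 + 2.93) / 9 = 2.2137778
sigma = R_bar / d2 = 2.2137778 / 2.534 = 0.87362976
Cp = (USL - LSL)/(6*sigma) = (120.8 - 92.5)/(6*0.87362976) = 5.3989
Cpu = (120.8 - 109.66)/(3*0.87362976) = 4.2505
Cpl = (109.66 - 92.5)/(3*0.87362976) = 6.5474
Cpk = min(Cpu, Cpl) = 4.2505

4.2505


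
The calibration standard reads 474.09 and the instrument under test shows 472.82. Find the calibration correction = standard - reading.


Correction = standard - reading
= 474.09 - 472.82
= 1.2700

1.2700


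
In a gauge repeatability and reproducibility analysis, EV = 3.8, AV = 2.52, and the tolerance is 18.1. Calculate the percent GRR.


GRR = sqrt(EV^2 + AV^2) = sqrt(3.8^2 + 2.52^2) = 4.5596491
%GRR = GRR / tol * 100 = 4.5596491 / 18.1 * 100
%GRR = 25.1914

25.1914


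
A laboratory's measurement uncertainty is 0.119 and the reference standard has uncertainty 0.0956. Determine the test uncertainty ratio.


TUR = u_lab / u_ref
= 0.119 / 0.0956
= 1.2448

1.2448


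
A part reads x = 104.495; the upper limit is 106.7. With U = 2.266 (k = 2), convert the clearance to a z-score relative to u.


u = U / k = 2.266 / 2 = 1.133
margin = |USL - x| = |106.7 - 104.495| = 2.205
z = margin / u = 2.205 / 1.133
z = 1.9462

1.9462


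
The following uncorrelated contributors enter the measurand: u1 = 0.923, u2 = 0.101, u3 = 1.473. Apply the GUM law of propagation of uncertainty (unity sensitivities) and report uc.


uc = sqrt(0.923^2 + 0.101^2 + 1.473^2)
uc = sqrt(3.031859)
uc = 1.7412

1.7412


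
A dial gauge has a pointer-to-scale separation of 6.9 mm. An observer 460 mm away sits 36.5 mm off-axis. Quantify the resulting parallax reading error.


error = h * offset / d
= 6.9 * 36.5 / 460
= 0.5475

0.5475


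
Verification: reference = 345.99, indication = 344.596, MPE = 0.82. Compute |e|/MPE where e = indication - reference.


e = indication - reference = 344.596 - 345.99 = -1.3940
|e| = 1.3940
ratio = |e| / MPE = 1.3940 / 0.82
ratio = 1.7000

1.7000


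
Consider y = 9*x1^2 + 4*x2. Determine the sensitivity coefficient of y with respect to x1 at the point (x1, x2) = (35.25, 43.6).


y = 9*x1^2 + 4*x2
dy/dx1 = 2*9*x1
Evaluate at x1 = 35.25: c1 = 18 * 35.25
c1 = 634.5000

634.5000


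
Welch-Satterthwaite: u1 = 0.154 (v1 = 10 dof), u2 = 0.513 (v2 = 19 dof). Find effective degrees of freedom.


uc = sqrt(u1^2 + u2^2) = sqrt(0.154^2 + 0.513^2) = 0.53561647
v_eff = uc^4 / (u1^4/v1 + u2^4/v2)
= 0.53561647^4 / (0.154^4/10 + 0.513^4/19)
= 0.082303005 / 0.0037013987
v_eff = 22.2356

22.2356


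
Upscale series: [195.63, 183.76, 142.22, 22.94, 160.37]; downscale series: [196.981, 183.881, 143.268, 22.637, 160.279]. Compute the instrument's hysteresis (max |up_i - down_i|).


|195.63 - 196.981| = 1.3510
|183.76 - 183.881| = 0.1210
|142.22 - 143.268| = 1.0480
|22.94 - 22.637| = 0.3030
|160.37 - 160.279| = 0.0910
hysteresis = max(diffs) = 1.3510

1.3510


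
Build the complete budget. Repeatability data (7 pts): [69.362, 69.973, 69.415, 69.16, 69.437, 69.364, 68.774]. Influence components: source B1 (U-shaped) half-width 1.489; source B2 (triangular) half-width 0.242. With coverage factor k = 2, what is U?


mean = (69.362 + 69.973 + 69.415 + 69.16 + 69.437 + 69.364 + 68.774) / 7 = 69.355
s = sqrt(sum((x - mean)^2)/(n-1)) = 0.35776249
u_A = s / sqrt(n) = 0.35776249 / sqrt(7) = 0.13522151
u_B1 = 1.489 / sqrt(2) = 1.052882
u_B2 = 0.242 / sqrt(6) = 0.098796086
uc = sqrt(0.13522151^2 + 1.052882^2 + 0.098796086^2) = 1.0661173
U = k * uc = 2 * 1.0661173
U = 2.1322

2.1322


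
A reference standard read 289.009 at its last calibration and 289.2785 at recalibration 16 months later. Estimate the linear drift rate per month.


rate = (v2 - v1) / months
= (289.2785 - 289.009) / 16
= 0.2695 / 16
= 0.0168

0.0168


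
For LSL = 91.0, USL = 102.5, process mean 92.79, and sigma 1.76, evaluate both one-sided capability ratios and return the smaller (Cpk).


Cpu = (USL - mean) / (3*sigma) = (102.5 - 92.79) / (3*1.76) = 1.8390
Cpl = (mean - LSL) / (3*sigma) = (92.79 - 91.0) / (3*1.76) = 0.3390
Cpk = min(Cpu, Cpl) = 0.3390

0.3390


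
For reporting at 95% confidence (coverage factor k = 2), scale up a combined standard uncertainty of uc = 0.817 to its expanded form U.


U = k * uc
U = 2 * 0.817
U = 1.6340

1.6340


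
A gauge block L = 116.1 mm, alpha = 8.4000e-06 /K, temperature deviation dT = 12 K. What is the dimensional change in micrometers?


dL = L * alpha * dT
= 116.1 * 8.4000e-06 * 12
= 0.0117029 mm
dL_um = 0.0117029 * 1000 = 11.7029 um

11.7029


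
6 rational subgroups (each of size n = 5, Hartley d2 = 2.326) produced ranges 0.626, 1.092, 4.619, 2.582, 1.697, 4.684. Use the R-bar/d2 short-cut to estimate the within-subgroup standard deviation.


R_bar = (0.626 + 1.092 + 4.619 + 2.582 + 1.697 + 4.684) / 6
R_bar = 15.3 / 6 = 2.55
sigma_hat = R_bar / d2 = 2.55 / 2.326 = 1.0963

1.0963


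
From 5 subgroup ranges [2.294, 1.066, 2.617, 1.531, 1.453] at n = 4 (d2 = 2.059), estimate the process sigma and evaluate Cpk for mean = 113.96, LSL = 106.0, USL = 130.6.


R_bar = (2.294 + 1.066 + 2.617 + 1.531 + 1.453) / 5 = 1.7922
sigma = R_bar / d2 = 1.7922 / 2.059 = 0.87042254
Cp = (USL - LSL)/(6*sigma) = (130.6 - 106.0)/(6*0.87042254) = 4.7104
Cpu = (130.6 - 113.96)/(3*0.87042254) = 6.3724
Cpl = (113.96 - 106.0)/(3*0.87042254) = 3.0483
Cpk = min(Cpu, Cpl) = 3.0483

3.0483


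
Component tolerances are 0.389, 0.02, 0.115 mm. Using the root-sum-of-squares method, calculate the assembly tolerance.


RSS = sqrt(0.389^2 + 0.02^2 + 0.115^2)
= sqrt(0.164946)
= 0.4061

0.4061


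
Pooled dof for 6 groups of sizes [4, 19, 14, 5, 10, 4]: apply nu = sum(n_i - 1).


nu = sum_i (n_i - 1)
nu = ((4 - 1) + (19 - 1) + (14 - 1) + (5 - 1) + (10 - 1) + (4 - 1))
nu = 3 + 18 + 13 + 4 + 9 + 3
nu = 50

50


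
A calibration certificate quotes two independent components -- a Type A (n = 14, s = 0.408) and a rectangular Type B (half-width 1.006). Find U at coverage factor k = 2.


u_A = s / sqrt(n) = 0.408 / sqrt(14) = 0.10904259
u_B = half_width / sqrt(3) = 1.006 / sqrt(3) = 0.58081437
uc = sqrt(u_A^2 + u_B^2) = sqrt(0.10904259^2 + 0.58081437^2) = 0.59096161
U = k * uc = 2 * 0.59096161
U = 1.1819

1.1819


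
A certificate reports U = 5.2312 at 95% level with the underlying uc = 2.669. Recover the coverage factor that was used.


k = U / uc
k = 5.2312 / 2.669
k = 1.96

1.96


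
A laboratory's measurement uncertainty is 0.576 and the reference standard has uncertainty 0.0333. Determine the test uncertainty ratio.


TUR = u_lab / u_ref
= 0.576 / 0.0333
= 17.2973

17.2973


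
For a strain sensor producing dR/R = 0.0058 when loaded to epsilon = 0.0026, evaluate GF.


GF = (dR/R) / epsilon
= 0.0058 / 0.0026
= 2.2308

2.2308


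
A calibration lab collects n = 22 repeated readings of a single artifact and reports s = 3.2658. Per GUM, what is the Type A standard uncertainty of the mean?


u_A = s / sqrt(n)
u_A = 3.2658 / sqrt(22)
u_A = 3.2658 / 4.6904158
u_A = 0.6963

0.6963


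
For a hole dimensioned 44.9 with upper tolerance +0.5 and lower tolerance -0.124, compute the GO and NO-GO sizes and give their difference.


GO = nominal - lower_tol (smallest hole = maximum material condition)
GO = 44.9 - 0.124 = 44.776
NO-GO = nominal + upper_tol (largest hole = least material condition)
NO-GO = 44.9 + 0.5 = 45.4
spread = NO-GO - GO = 45.4 - 44.776 = 0.6240

0.6240


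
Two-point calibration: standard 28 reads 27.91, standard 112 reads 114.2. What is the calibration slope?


slope = (y2 - y1) / (x2 - x1)
= (114.2 - 27.91) / (112 - 28)
= 86.2900 / 84
= 1.0273

1.0273


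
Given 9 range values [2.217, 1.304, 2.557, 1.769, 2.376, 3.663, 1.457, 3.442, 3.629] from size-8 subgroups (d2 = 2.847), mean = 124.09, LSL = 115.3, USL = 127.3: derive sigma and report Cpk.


R_bar = (2.217 + 1.304 + 2.557 + 1.769 + 2.376 + 3.663 + 1.457 + 3.442 + 3.629) / 9 = 2.4904444
sigma = R_bar / d2 = 2.4904444 / 2.847 = 0.87476094
Cp = (USL - LSL)/(6*sigma) = (127.3 - 115.3)/(6*0.87476094) = 2.2863
Cpu = (127.3 - 124.09)/(3*0.87476094) = 1.2232
Cpl = (124.09 - 115.3)/(3*0.87476094) = 3.3495
Cpk = min(Cpu, Cpl) = 1.2232

1.2232


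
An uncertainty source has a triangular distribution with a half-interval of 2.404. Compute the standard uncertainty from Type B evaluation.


u_B = half_width / sqrt(6)
u_B = 2.404 / 2.4494897
u_B = 0.9814

0.9814


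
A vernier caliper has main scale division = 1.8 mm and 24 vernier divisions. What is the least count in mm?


LC = MSD / n_div
= 1.8 / 24
= 0.0750

0.0750


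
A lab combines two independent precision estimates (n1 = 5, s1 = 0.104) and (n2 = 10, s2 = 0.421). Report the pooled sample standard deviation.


s_p = sqrt(((n1-1)*s1^2 + (n2-1)*s2^2) / (n1+n2-2))
numerator = (5-1)*0.104^2 + (10-1)*0.421^2 = 0.043264 + 1.595169 = 1.638433
denominator = 5 + 10 - 2 = 13
s_p^2 = 1.638433 / 13 = 0.12603331
s_p = sqrt(0.12603331) = 0.3550

0.3550


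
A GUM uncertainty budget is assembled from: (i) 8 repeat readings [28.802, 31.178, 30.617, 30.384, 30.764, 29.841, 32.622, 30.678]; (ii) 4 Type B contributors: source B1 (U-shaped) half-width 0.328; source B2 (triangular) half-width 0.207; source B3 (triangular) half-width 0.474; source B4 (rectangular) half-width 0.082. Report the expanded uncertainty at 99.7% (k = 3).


mean = (28.802 + 31.178 + 30.617 + 30.384 + 30.764 + 29.841 + 32.622 + 30.678) / 8 = 30.61075
s = sqrt(sum((x - mean)^2)/(n-1)) = 1.0895906
u_A = s / sqrt(n) = 1.0895906 / sqrt(8) = 0.38522845
u_B1 = 0.328 / sqrt(2) = 0.23193102
u_B2 = 0.207 / sqrt(6) = 0.084507396
u_B3 = 0.474 / sqrt(6) = 0.19350969
u_B4 = 0.082 / sqrt(3) = 0.047342722
uc = sqrt(0.38522845^2 + 0.23193102^2 + 0.084507396^2 + 0.19350969^2 + 0.047342722^2) = 0.49902083
U = k * uc = 3 * 0.49902083
U = 1.4971

1.4971


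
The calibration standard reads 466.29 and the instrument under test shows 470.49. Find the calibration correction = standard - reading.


Correction = standard - reading
= 466.29 - 470.49
= -4.2000

-4.2000


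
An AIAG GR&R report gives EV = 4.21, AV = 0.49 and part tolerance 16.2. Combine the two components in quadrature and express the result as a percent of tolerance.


GRR = sqrt(EV^2 + AV^2) = sqrt(4.21^2 + 0.49^2) = 4.2384195
%GRR = GRR / tol * 100 = 4.2384195 / 16.2 * 100
%GRR = 26.1631

26.1631


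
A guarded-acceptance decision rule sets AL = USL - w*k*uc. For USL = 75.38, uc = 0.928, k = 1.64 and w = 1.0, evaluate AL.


U = k * uc = 1.64 * 0.928 = 1.52192
guard band g = w * U = 1.0 * 1.52192 = 1.52192
AL = USL - g = 75.38 - 1.52192
AL = 73.8581

73.8581


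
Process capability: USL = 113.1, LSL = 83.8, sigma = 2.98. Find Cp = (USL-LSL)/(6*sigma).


Cp = (USL - LSL) / (6 * sigma)
= (113.1 - 83.8) / (6 * 2.98)
= 29.3000 / 17.8800
= 1.6387

1.6387


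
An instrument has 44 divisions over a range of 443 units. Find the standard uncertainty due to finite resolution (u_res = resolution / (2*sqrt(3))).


resolution = range / divisions
resolution = 443 / 44 = 10.068182
u_res = resolution / (2*sqrt(3))
u_res = 10.068182 / 3.4641016
u_res = 2.9064

2.9064


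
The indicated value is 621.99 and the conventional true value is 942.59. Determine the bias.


Systematic error = measured - true
= 621.99 - 942.59
= -320.6000

-320.6000


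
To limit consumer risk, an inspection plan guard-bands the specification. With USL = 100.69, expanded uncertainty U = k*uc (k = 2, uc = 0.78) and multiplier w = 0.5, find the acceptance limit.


U = k * uc = 2 * 0.78 = 1.56
guard band g = w * U = 0.5 * 1.56 = 0.78
AL = USL - g = 100.69 - 0.78
AL = 99.9100

99.9100


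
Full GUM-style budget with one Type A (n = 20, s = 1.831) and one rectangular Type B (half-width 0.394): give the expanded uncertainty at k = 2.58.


u_A = s / sqrt(n) = 1.831 / sqrt(20) = 0.40942405
u_B = half_width / sqrt(3) = 0.394 / sqrt(3) = 0.22747601
uc = sqrt(u_A^2 + u_B^2) = sqrt(0.40942405^2 + 0.22747601^2) = 0.46837313
U = k * uc = 2.58 * 0.46837313
U = 1.2084

1.2084


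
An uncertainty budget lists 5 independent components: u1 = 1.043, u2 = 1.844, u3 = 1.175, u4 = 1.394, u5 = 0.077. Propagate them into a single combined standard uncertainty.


uc = sqrt(1.043^2 + 1.844^2 + 1.175^2 + 1.394^2 + 0.077^2)
uc = sqrt(7.817975)
uc = 2.7961

2.7961


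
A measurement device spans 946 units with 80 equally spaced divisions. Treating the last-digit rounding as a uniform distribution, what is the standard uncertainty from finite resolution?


resolution = range / divisions
resolution = 946 / 80 = 11.825
u_res = resolution / (2*sqrt(3))
u_res = 11.825 / 3.4641016
u_res = 3.4136

3.4136


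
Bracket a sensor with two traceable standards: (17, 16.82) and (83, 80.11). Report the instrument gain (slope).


slope = (y2 - y1) / (x2 - x1)
= (80.11 - 16.82) / (83 - 17)
= 63.2900 / 66
= 0.9589

0.9589


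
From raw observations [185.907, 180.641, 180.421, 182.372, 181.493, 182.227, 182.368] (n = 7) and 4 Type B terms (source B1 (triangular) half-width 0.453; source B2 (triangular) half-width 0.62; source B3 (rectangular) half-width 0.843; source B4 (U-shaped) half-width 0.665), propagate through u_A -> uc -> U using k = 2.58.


mean = (185.907 + 180.641 + 180.421 + 182.372 + 181.493 + 182.227 + 182.368) / 7 = 182.2041429
s = sqrt(sum((x - mean)^2)/(n-1)) = 1.820963
u_A = s / sqrt(n) = 1.820963 / sqrt(7) = 0.68825932
u_B1 = 0.453 / sqrt(6) = 0.18493648
u_B2 = 0.62 / sqrt(6) = 0.25311394
u_B3 = 0.843 / sqrt(3) = 0.48670628
u_B4 = 0.665 / sqrt(2) = 0.47022601
uc = sqrt(0.68825932^2 + 0.18493648^2 + 0.25311394^2 + 0.48670628^2 + 0.47022601^2) = 1.0148717
U = k * uc = 2.58 * 1.0148717
U = 2.6184

2.6184


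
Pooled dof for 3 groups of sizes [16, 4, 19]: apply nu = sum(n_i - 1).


nu = sum_i (n_i - 1)
nu = ((16 - 1) + (4 - 1) + (19 - 1))
nu = 15 + 3 + 18
nu = 36

36


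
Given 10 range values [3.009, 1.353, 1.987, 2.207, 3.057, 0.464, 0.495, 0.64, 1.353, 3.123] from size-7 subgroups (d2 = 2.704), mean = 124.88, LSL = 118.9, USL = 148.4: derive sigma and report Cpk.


R_bar = (3.009 + 1.353 + 1.987 + 2.207 + 3.057 + 0.464 + 0.495 + 0.64 + 1.353 + 3.123) / 10 = 1.7688
sigma = R_bar / d2 = 1.7688 / 2.704 = 0.65414201
Cp = (USL - LSL)/(6*sigma) = (148.4 - 118.9)/(6*0.65414201) = 7.5162
Cpu = (148.4 - 124.88)/(3*0.65414201) = 11.9852
Cpl = (124.88 - 118.9)/(3*0.65414201) = 3.0472
Cpk = min(Cpu, Cpl) = 3.0472

3.0472


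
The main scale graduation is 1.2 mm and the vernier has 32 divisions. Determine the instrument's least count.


LC = MSD / n_div
= 1.2 / 32
= 0.0375

0.0375


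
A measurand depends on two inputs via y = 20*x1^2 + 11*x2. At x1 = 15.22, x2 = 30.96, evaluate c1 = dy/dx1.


y = 20*x1^2 + 11*x2
dy/dx1 = 2*20*x1
Evaluate at x1 = 15.22: c1 = 40 * 15.22
c1 = 608.8000

608.8000


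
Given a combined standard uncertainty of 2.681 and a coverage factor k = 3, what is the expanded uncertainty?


U = k * uc
U = 3 * 2.681
U = 8.0430

8.0430


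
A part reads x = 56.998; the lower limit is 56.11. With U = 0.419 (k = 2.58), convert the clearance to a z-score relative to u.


u = U / k = 0.419 / 2.58 = 0.1624031
margin = |LSL - x| = |56.11 - 56.998| = 0.888
z = margin / u = 0.888 / 0.1624031
z = 5.4679

5.4679


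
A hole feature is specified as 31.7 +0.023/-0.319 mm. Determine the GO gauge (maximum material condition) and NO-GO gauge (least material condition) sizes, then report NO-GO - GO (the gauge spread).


GO = nominal - lower_tol (smallest hole = maximum material condition)
GO = 31.7 - 0.319 = 31.381
NO-GO = nominal + upper_tol (largest hole = least material condition)
NO-GO = 31.7 + 0.023 = 31.723
spread = NO-GO - GO = 31.723 - 31.381 = 0.3420

0.3420


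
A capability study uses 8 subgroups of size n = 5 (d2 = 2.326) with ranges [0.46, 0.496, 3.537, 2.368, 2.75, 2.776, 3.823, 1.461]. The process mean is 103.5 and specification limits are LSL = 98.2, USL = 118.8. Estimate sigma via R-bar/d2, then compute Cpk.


R_bar = (0.46 + 0.496 + 3.537 + 2.368 + 2.75 + 2.776 + 3.823 + 1.461) / 8 = 2.208875
sigma = R_bar / d2 = 2.208875 / 2.326 = 0.94964531
Cp = (USL - LSL)/(6*sigma) = (118.8 - 98.2)/(6*0.94964531) = 3.6154
Cpu = (118.8 - 103.5)/(3*0.94964531) = 5.3704
Cpl = (103.5 - 98.2)/(3*0.94964531) = 1.8603
Cpk = min(Cpu, Cpl) = 1.8603

1.8603


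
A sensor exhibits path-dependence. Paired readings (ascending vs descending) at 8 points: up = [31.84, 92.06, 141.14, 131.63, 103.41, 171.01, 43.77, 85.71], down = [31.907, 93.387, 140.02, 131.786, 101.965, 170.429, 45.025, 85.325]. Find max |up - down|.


|31.84 - 31.907| = 0.0670
|92.06 - 93.387| = 1.3270
|141.14 - 140.02| = 1.1200
|131.63 - 131.786| = 0.1560
|103.41 - 101.965| = 1.4450
|171.01 - 170.429| = 0.5810
|43.77 - 45.025| = 1.2550
|85.71 - 85.325| = 0.3850
hysteresis = max(diffs) = 1.4450

1.4450


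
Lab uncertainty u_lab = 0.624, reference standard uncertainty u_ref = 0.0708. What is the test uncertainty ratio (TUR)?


TUR = u_lab / u_ref
= 0.624 / 0.0708
= 8.8136

8.8136


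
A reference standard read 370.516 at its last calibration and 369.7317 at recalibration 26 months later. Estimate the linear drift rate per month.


rate = (v2 - v1) / months
= (369.7317 - 370.516) / 26
= -0.7843 / 26
= -0.0302

-0.0302


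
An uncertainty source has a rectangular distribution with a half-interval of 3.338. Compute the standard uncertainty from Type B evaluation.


u_B = half_width / sqrt(3)
u_B = 3.338 / 1.7320508
u_B = 1.9272

1.9272


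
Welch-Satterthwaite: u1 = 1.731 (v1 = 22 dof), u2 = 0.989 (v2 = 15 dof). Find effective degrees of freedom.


uc = sqrt(u1^2 + u2^2) = sqrt(1.731^2 + 0.989^2) = 1.9936103
v_eff = uc^4 / (u1^4/v1 + u2^4/v2)
= 1.9936103^4 / (1.731^4/22 + 0.989^4/15)
= 15.796507 / 0.47188044
v_eff = 33.4757

33.4757


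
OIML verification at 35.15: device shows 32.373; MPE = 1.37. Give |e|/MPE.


e = indication - reference = 32.373 - 35.15 = -2.7770
|e| = 2.7770
ratio = |e| / MPE = 2.7770 / 1.37
ratio = 2.0270

2.0270


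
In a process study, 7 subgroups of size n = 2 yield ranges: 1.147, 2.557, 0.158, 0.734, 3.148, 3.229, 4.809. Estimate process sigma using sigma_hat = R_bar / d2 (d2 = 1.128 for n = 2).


R_bar = (1.147 + 2.557 + 0.158 + 0.734 + 3.148 + 3.229 + 4.809) / 7
R_bar = 15.782 / 7 = 2.2545714
sigma_hat = R_bar / d2 = 2.2545714 / 1.128 = 1.9987

1.9987


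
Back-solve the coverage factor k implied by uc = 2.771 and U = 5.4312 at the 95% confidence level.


k = U / uc
k = 5.4312 / 2.771
k = 1.96

1.96


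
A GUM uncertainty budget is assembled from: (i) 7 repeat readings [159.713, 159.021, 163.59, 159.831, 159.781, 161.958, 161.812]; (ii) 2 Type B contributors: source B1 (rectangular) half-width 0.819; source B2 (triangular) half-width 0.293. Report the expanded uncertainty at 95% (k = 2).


mean = (159.713 + 159.021 + 163.59 + 159.831 + 159.781 + 161.958 + 161.812) / 7 = 160.8151429
s = sqrt(sum((x - mean)^2)/(n-1)) = 1.6568713
u_A = s / sqrt(n) = 1.6568713 / sqrt(7) = 0.62623849
u_B1 = 0.819 / sqrt(3) = 0.47284987
u_B2 = 0.293 / sqrt(6) = 0.11961675
uc = sqrt(0.62623849^2 + 0.47284987^2 + 0.11961675^2) = 0.79376937
U = k * uc = 2 * 0.79376937
U = 1.5875

1.5875


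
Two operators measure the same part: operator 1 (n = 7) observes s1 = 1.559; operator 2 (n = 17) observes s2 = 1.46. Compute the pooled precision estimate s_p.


s_p = sqrt(((n1-1)*s1^2 + (n2-1)*s2^2) / (n1+n2-2))
numerator = (7-1)*1.559^2 + (17-1)*1.46^2 = 14.582886 + 34.1056 = 48.688486
denominator = 7 + 17 - 2 = 22
s_p^2 = 48.688486 / 22 = 2.213113
s_p = sqrt(2.213113) = 1.4877

1.4877


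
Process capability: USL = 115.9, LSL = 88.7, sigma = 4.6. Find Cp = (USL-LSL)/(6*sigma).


Cp = (USL - LSL) / (6 * sigma)
= (115.9 - 88.7) / (6 * 4.6)
= 27.2000 / 27.6000
= 0.9855

0.9855


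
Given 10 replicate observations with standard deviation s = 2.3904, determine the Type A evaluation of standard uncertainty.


u_A = s / sqrt(n)
u_A = 2.3904 / sqrt(10)
u_A = 2.3904 / 3.1622777
u_A = 0.7559

0.7559


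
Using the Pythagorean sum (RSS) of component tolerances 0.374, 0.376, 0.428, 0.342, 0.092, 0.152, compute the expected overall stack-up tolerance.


RSS = sqrt(0.374^2 + 0.376^2 + 0.428^2 + 0.342^2 + 0.092^2 + 0.152^2)
= sqrt(0.612968)
= 0.7829

0.7829


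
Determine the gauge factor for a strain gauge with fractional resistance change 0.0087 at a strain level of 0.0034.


GF = (dR/R) / epsilon
= 0.0087 / 0.0034
= 2.5588

2.5588


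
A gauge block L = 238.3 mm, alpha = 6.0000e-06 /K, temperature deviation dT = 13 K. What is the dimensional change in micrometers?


dL = L * alpha * dT
= 238.3 * 6.0000e-06 * 13
= 0.0185874 mm
dL_um = 0.0185874 * 1000 = 18.5874 um

18.5874


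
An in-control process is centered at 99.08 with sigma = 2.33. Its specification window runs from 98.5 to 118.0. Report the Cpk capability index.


Cpu = (USL - mean) / (3*sigma) = (118.0 - 99.08) / (3*2.33) = 2.7067
Cpl = (mean - LSL) / (3*sigma) = (99.08 - 98.5) / (3*2.33) = 0.0830
Cpk = min(Cpu, Cpl) = 0.0830

0.0830


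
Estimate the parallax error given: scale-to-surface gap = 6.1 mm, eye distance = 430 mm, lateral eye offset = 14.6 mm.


error = h * offset / d
= 6.1 * 14.6 / 430
= 0.2071

0.2071


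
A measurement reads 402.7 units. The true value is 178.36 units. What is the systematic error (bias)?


Systematic error = measured - true
= 402.7 - 178.36
= 224.3400

224.3400


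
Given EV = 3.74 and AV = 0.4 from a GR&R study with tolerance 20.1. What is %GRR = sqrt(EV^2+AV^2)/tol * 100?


GRR = sqrt(EV^2 + AV^2) = sqrt(3.74^2 + 0.4^2) = 3.7613296
%GRR = GRR / tol * 100 = 3.7613296 / 20.1 * 100
%GRR = 18.7131

18.7131


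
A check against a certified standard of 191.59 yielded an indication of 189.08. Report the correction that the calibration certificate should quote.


Correction = standard - reading
= 191.59 - 189.08
= 2.5100

2.5100


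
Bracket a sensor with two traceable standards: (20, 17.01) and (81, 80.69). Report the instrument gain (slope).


slope = (y2 - y1) / (x2 - x1)
= (80.69 - 17.01) / (81 - 20)
= 63.6800 / 61
= 1.0439

1.0439


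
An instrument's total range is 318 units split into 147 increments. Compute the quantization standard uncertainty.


resolution = range / divisions
resolution = 318 / 147 = 2.1632653
u_res = resolution / (2*sqrt(3))
u_res = 2.1632653 / 3.4641016
u_res = 0.6245

0.6245


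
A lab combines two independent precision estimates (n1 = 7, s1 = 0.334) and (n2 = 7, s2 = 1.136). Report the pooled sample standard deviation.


s_p = sqrt(((n1-1)*s1^2 + (n2-1)*s2^2) / (n1+n2-2))
numerator = (7-1)*0.334^2 + (7-1)*1.136^2 = 0.669336 + 7.742976 = 8.412312
denominator = 7 + 7 - 2 = 12
s_p^2 = 8.412312 / 12 = 0.701026
s_p = sqrt(0.701026) = 0.8373

0.8373


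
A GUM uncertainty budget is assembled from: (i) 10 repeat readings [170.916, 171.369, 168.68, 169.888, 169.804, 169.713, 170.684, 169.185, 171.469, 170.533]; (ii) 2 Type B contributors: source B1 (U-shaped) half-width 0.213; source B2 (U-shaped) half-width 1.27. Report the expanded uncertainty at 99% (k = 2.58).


mean = (170.916 + 171.369 + 168.68 + 169.888 + 169.804 + 169.713 + 170.684 + 169.185 + 171.469 + 170.533) / 10 = 170.2241
s = sqrt(sum((x - mean)^2)/(n-1)) = 0.92260916
u_A = s / sqrt(n) = 0.92260916 / sqrt(10) = 0.29175463
u_B1 = 0.213 / sqrt(2) = 0.15061374
u_B2 = 1.27 / sqrt(2) = 0.89802561
uc = sqrt(0.29175463^2 + 0.15061374^2 + 0.89802561^2) = 0.95616696
U = k * uc = 2.58 * 0.95616696
U = 2.4669

2.4669


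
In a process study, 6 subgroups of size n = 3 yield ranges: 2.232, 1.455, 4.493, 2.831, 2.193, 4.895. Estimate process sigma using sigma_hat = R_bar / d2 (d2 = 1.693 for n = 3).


R_bar = (2.232 + 1.455 + 4.493 + 2.831 + 2.193 + 4.895) / 6
R_bar = 18.099 / 6 = 3.0165
sigma_hat = R_bar / d2 = 3.0165 / 1.693 = 1.7817

1.7817


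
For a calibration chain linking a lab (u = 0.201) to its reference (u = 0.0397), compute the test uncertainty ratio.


TUR = u_lab / u_ref
= 0.201 / 0.0397
= 5.0630

5.0630


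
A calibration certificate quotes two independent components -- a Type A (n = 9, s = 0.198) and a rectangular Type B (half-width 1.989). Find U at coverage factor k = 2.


u_A = s / sqrt(n) = 0.198 / sqrt(9) = 0.066
u_B = half_width / sqrt(3) = 1.989 / sqrt(3) = 1.1483497
uc = sqrt(u_A^2 + u_B^2) = sqrt(0.066^2 + 1.1483497^2) = 1.1502448
U = k * uc = 2 * 1.1502448
U = 2.3005

2.3005


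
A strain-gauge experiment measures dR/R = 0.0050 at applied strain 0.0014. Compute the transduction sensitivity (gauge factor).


GF = (dR/R) / epsilon
= 0.0050 / 0.0014
= 3.5714

3.5714


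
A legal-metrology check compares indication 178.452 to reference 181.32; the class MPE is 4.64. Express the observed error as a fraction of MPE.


e = indication - reference = 178.452 - 181.32 = -2.8680
|e| = 2.8680
ratio = |e| / MPE = 2.8680 / 4.64
ratio = 0.6181

0.6181


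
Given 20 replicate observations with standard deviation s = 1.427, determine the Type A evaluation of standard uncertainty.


u_A = s / sqrt(n)
u_A = 1.427 / sqrt(20)
u_A = 1.427 / 4.472136
u_A = 0.3191

0.3191


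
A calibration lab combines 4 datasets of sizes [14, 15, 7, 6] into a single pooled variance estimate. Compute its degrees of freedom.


nu = sum_i (n_i - 1)
nu = ((14 - 1) + (15 - 1) + (7 - 1) + (6 - 1))
nu = 13 + 14 + 6 + 5
nu = 38

38


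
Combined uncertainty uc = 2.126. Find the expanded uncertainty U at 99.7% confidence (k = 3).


U = k * uc
U = 3 * 2.126
U = 6.3780

6.3780


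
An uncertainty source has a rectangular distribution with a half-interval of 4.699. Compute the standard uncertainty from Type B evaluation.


u_B = half_width / sqrt(3)
u_B = 4.699 / 1.7320508
u_B = 2.7130

2.7130


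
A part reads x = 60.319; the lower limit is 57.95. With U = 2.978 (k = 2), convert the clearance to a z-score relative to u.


u = U / k = 2.978 / 2 = 1.489
margin = |LSL - x| = |57.95 - 60.319| = 2.369
z = margin / u = 2.369 / 1.489
z = 1.5910

1.5910


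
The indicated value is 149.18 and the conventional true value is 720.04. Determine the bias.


Systematic error = measured - true
= 149.18 - 720.04
= -570.8600

-570.8600


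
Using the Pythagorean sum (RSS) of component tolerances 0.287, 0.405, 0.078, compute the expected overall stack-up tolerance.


RSS = sqrt(0.287^2 + 0.405^2 + 0.078^2)
= sqrt(0.252478)
= 0.5025

0.5025


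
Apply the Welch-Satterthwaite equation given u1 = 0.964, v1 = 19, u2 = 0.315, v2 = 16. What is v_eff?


uc = sqrt(u1^2 + u2^2) = sqrt(0.964^2 + 0.315^2) = 1.0141602
v_eff = uc^4 / (u1^4/v1 + u2^4/v2)
= 1.0141602^4 / (0.964^4/19 + 0.315^4/16)
= 1.0578553 / 0.046067511
v_eff = 22.9632

22.9632


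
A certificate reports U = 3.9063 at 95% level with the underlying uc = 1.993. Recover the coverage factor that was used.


k = U / uc
k = 3.9063 / 1.993
k = 1.96

1.96


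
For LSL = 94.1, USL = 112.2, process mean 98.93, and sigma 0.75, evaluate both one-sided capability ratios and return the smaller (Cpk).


Cpu = (USL - mean) / (3*sigma) = (112.2 - 98.93) / (3*0.75) = 5.8978
Cpl = (mean - LSL) / (3*sigma) = (98.93 - 94.1) / (3*0.75) = 2.1467
Cpk = min(Cpu, Cpl) = 2.1467

2.1467
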